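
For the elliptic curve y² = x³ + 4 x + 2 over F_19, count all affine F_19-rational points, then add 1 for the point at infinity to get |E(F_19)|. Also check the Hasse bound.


Affine points = {(1, 8), (1, 11), (4, 5), (4, 14), (9, 8), (9, 11), (10, 4), (10, 15), (11, 3), (11, 16), (12, 7), (12, 12), (13, 3), (13, 16), (14, 3), (14, 16), (15, 6), (15, 13), (16, 1), (16, 18), (17, 9), (17, 10), (18, 4), (18, 15)}; affine count = 24; |E(F_19)| = 25.

Discriminant check: Δ ∝ 4a³ + 27b² = 4·4³ + 27·2² = 4·64 + 27·4 ≡ 3 (mod 19). Nonzero ⇒ E is nonsingular.
For each x ∈ F_19, compute rhs = x³ + 4·x + 2 mod 19, then count y ∈ F_19 with y² ≡ rhs.
  x = 0: rhs = 2, matching y values: none (0 points).
  x = 1: rhs = 7, matching y values: 8, 11 (2 points).
  x = 2: rhs = 18, matching y values: none (0 points).
  x = 3: rhs = 3, matching y values: none (0 points).
  x = 4: rhs = 6, matching y values: 5, 14 (2 points).
  x = 5: rhs = 14, matching y values: none (0 points).
  x = 6: rhs = 14, matching y values: none (0 points).
  x = 7: rhs = 12, matching y values: none (0 points).
  x = 8: rhs = 14, matching y values: none (0 points).
  x = 9: rhs = 7, matching y values: 8, 11 (2 points).
  x = 10: rhs = 16, matching y values: 4, 15 (2 points).
  x = 11: rhs = 9, matching y values: 3, 16 (2 points).
  x = 12: rhs = 11, matching y values: 7, 12 (2 points).
  x = 13: rhs = 9, matching y values: 3, 16 (2 points).
  x = 14: rhs = 9, matching y values: 3, 16 (2 points).
  x = 15: rhs = 17, matching y values: 6, 13 (2 points).
  x = 16: rhs = 1, matching y values: 1, 18 (2 points).
  x = 17: rhs = 5, matching y values: 9, 10 (2 points).
  x = 18: rhs = 16, matching y values: 4, 15 (2 points).
Total affine count: 24.
Full point count |E(F_19)| = 24 + 1 = 25.
Hasse bound: |25 − (19+1)| = |5| = 5 ≤ 2√19 ≈ 8.7178 ✓.


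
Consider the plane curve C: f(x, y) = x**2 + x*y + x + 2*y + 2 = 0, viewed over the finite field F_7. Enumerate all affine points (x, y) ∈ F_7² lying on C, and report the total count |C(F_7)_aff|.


Affine F_7-points: {(0, 6), (1, 1), (2, 5), (3, 0), (4, 1), (6, 5)}; count = 6.

For each of the 49 pairs (x, y) ∈ F_7², evaluate f(x, y) mod 7. Record the zeros.
  x = 0: [0↦2, 1↦4, 2↦6, 3↦1, 4↦3, 5↦5, 6↦0]  zeros at y ∈ {6}
  x = 1: [0↦4, 1↦0, 2↦3, 3↦6, 4↦2, 5↦5, 6↦1]  zeros at y ∈ {1}
  x = 2: [0↦1, 1↦5, 2↦2, 3↦6, 4↦3, 5↦0, 6↦4]  zeros at y ∈ {5}
  x = 3: [0↦0, 1↦5, 2↦3, 3↦1, 4↦6, 5↦4, 6↦2]  zeros at y ∈ {0}
  x = 4: [0↦1, 1↦0, 2↦6, 3↦5, 4↦4, 5↦3, 6↦2]  zeros at y ∈ {1}
  x = 5: [0↦4, 1↦4, 2↦4, 3↦4, 4↦4, 5↦4, 6↦4]  zeros at y ∈ ∅
  x = 6: [0↦2, 1↦3, 2↦4, 3↦5, 4↦6, 5↦0, 6↦1]  zeros at y ∈ {5}
Collecting zeros: affine points = {(0, 6), (1, 1), (2, 5), (3, 0), (4, 1), (6, 5)}.
Total count |C(F_7)_aff| = 6.


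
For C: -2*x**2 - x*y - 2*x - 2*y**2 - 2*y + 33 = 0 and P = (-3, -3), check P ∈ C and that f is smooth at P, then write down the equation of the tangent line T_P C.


Tangent line at P: 13*x + 13*y + 78 = 0.

Step 1: f(-3, -3) = 0, so P lies on C.
Step 2: partial derivatives
  f_x(x, y) = -4*x - y - 2, f_y(x, y) = -x - 4*y - 2.
  f_x(P) = 13, f_y(P) = 13 (gradient nonzero, so P is smooth).
Step 3: tangent line at P: 13·(x − -3) + 13·(y − -3) = 0.
Expanding: 13*x + 13*y + 78 = 0.


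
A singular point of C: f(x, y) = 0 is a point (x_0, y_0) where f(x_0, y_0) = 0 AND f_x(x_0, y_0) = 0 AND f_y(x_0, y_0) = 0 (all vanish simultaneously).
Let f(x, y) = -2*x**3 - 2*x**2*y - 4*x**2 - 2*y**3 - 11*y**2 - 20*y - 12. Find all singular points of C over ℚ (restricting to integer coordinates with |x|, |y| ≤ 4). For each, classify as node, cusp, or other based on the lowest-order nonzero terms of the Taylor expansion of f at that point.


Singular points: {(0, -2)}; classification: cusp.

Compute partial derivatives:
  f_x = -6*x**2 - 4*x*y - 8*x.
  f_y = -2*x**2 - 6*y**2 - 22*y - 20.
Scan x_0 ∈ {−4, ..., 4}. For each x_0, f_y(x_0, y) is a polynomial in y; find its integer roots y ∈ {−4, ..., 4}, then test f_x and f at those candidates.
  x = -4: f_y(-4, y) = -6*y**2 - 22*y - 52; no integer root y with |y| ≤ 4.
  x = -3: f_y(-3, y) = -6*y**2 - 22*y - 38; no integer root y with |y| ≤ 4.
  x = -2: f_y(-2, y) = -6*y**2 - 22*y - 28; no integer root y with |y| ≤ 4.
  x = -1: f_y(-1, y) = -6*y**2 - 22*y - 22; no integer root y with |y| ≤ 4.
  x = 0: f_y(0, y) = -6*y**2 - 22*y - 20; vanishes at y ∈ {-2}. (0, -2): f_x = 0, f = 0 — SINGULAR.
  x = 1: f_y(1, y) = -6*y**2 - 22*y - 22; no integer root y with |y| ≤ 4.
  x = 2: f_y(2, y) = -6*y**2 - 22*y - 28; no integer root y with |y| ≤ 4.
  x = 3: f_y(3, y) = -6*y**2 - 22*y - 38; no integer root y with |y| ≤ 4.
  x = 4: f_y(4, y) = -6*y**2 - 22*y - 52; no integer root y with |y| ≤ 4.
Only singular point on the grid: (0, -2).
Classify: substitute x = 0 + u, y = -2 + v and expand: f = -2*u**3 - 2*u**2*v - 2*v**3 + v**2.
No constant or linear terms (consistent with a singular point). Quadratic part: v**2. Cubic part: -2*u**3 - 2*u**2*v - 2*v**3.
The quadratic part v**2 is a perfect square, so there is a single (double) tangent line v = 0, i.e. y = -2. Restricting the cubic part to that line (v = 0) leaves -2*u**3 ≠ 0, so f is not divisible by v and the branch is v² ≈ 2*u**3 to lowest order — this is a cusp.
Classification: cusp.


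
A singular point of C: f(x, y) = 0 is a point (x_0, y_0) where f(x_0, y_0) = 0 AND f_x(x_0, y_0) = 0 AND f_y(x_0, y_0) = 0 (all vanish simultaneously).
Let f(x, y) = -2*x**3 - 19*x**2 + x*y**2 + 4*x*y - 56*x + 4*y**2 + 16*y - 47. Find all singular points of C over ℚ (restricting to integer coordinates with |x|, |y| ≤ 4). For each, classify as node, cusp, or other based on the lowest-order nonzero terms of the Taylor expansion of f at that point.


Singular points: {(-3, -2)}; classification: node.

Compute partial derivatives:
  f_x = -6*x**2 - 38*x + y**2 + 4*y - 56.
  f_y = 2*x*y + 4*x + 8*y + 16.
Scan x_0 ∈ {−4, ..., 4}. For each x_0, f_y(x_0, y) is a polynomial in y; find its integer roots y ∈ {−4, ..., 4}, then test f_x and f at those candidates.
  x = -4: f_y(-4, y) = 0; vanishes at y ∈ {-4, -3, -2, -1, 0, 1, 2, 3, 4}. (-4, -4): f_x = 0 but f = 1 ≠ 0; (-4, -3): f_x = -3 ≠ 0; (-4, -2): f_x = -4 ≠ 0; (-4, -1): f_x = -3 ≠ 0; (-4, 0): f_x = 0 but f = 1 ≠ 0; (-4, 1): f_x = 5 ≠ 0; (-4, 2): f_x = 12 ≠ 0; (-4, 3): f_x = 21 ≠ 0; (-4, 4): f_x = 32 ≠ 0.
  x = -3: f_y(-3, y) = 2*y + 4; vanishes at y ∈ {-2}. (-3, -2): f_x = 0, f = 0 — SINGULAR.
  x = -2: f_y(-2, y) = 4*y + 8; vanishes at y ∈ {-2}. (-2, -2): f_x = -8 ≠ 0.
  x = -1: f_y(-1, y) = 6*y + 12; vanishes at y ∈ {-2}. (-1, -2): f_x = -28 ≠ 0.
  x = 0: f_y(0, y) = 8*y + 16; vanishes at y ∈ {-2}. (0, -2): f_x = -60 ≠ 0.
  x = 1: f_y(1, y) = 10*y + 20; vanishes at y ∈ {-2}. (1, -2): f_x = -104 ≠ 0.
  x = 2: f_y(2, y) = 12*y + 24; vanishes at y ∈ {-2}. (2, -2): f_x = -160 ≠ 0.
  x = 3: f_y(3, y) = 14*y + 28; vanishes at y ∈ {-2}. (3, -2): f_x = -228 ≠ 0.
  x = 4: f_y(4, y) = 16*y + 32; vanishes at y ∈ {-2}. (4, -2): f_x = -308 ≠ 0.
Only singular point on the grid: (-3, -2).
Classify: substitute x = -3 + u, y = -2 + v and expand: f = -2*u**3 - u**2 + u*v**2 + v**2.
No constant or linear terms (consistent with a singular point). Quadratic part: -u**2 + v**2. Cubic part: -2*u**3 + u*v**2.
The quadratic part v**2 - u**2 = (v − u)(v + u) splits into two distinct linear factors, so there are two distinct tangent lines y − -2 = ±(x − -3) — this is a node (ordinary double point).
Classification: node.


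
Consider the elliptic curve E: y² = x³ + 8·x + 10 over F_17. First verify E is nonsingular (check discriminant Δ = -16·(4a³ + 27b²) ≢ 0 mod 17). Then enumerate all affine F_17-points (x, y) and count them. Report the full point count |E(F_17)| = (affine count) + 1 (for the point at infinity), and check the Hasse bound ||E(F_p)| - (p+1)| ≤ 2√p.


Affine points = {(1, 6), (1, 11), (2, 0), (4, 2), (4, 15), (6, 6), (6, 11), (7, 1), (7, 16), (8, 5), (8, 12), (10, 6), (10, 11), (11, 1), (11, 16), (12, 7), (12, 10), (13, 4), (13, 13), (16, 1), (16, 16)}; affine count = 21; |E(F_17)| = 22.

Discriminant check: Δ ∝ 4a³ + 27b² = 4·8³ + 27·10² = 4·512 + 27·100 ≡ 5 (mod 17). Nonzero ⇒ E is nonsingular.
For each x ∈ F_17, compute rhs = x³ + 8·x + 10 mod 17, then count y ∈ F_17 with y² ≡ rhs.
  x = 0: rhs = 10, matching y values: none (0 points).
  x = 1: rhs = 2, matching y values: 6, 11 (2 points).
  x = 2: rhs = 0, matching y values: 0 (1 points).
  x = 3: rhs = 10, matching y values: none (0 points).
  x = 4: rhs = 4, matching y values: 2, 15 (2 points).
  x = 5: rhs = 5, matching y values: none (0 points).
  x = 6: rhs = 2, matching y values: 6, 11 (2 points).
  x = 7: rhs = 1, matching y values: 1, 16 (2 points).
  x = 8: rhs = 8, matching y values: 5, 12 (2 points).
  x = 9: rhs = 12, matching y values: none (0 points).
  x = 10: rhs = 2, matching y values: 6, 11 (2 points).
  x = 11: rhs = 1, matching y values: 1, 16 (2 points).
  x = 12: rhs = 15, matching y values: 7, 10 (2 points).
  x = 13: rhs = 16, matching y values: 4, 13 (2 points).
  x = 14: rhs = 10, matching y values: none (0 points).
  x = 15: rhs = 3, matching y values: none (0 points).
  x = 16: rhs = 1, matching y values: 1, 16 (2 points).
Total affine count: 21.
Full point count |E(F_17)| = 21 + 1 = 22.
Hasse bound: |22 − (17+1)| = |4| = 4 ≤ 2√17 ≈ 8.2462 ✓.


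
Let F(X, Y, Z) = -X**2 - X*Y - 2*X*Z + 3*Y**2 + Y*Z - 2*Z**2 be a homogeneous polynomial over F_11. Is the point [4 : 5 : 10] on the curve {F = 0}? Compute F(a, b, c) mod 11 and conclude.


F(4,5,10) ≡ 7 (mod 11); P is NOT on the curve.

Evaluate F(4, 5, 10) term-by-term (mod 11).
  -X**2 ↦ -1·16·1·1 = -16
  -X*Y ↦ -1·4·5·1 = -20
  -2*X*Z ↦ -2·4·1·10 = -80
  3*Y**2 ↦ 3·1·25·1 = 75
  Y*Z ↦ 1·1·5·10 = 50
  -2*Z**2 ↦ -2·1·1·100 = -200
Sum: F(4, 5, 10) = (-16) + (-20) + (-80) + (75) + (50) + (-200) = -191.
Reducing mod 11: -191 ≡ 7 (mod 11).
Since F(a, b, c) ≡ 7 ≠ 0 (mod 11), P does NOT lie on the curve.


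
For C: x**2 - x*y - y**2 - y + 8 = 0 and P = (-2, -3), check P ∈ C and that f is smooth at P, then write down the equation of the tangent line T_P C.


Tangent line at P: -x + 7*y + 19 = 0.

Step 1: f(-2, -3) = 0, so P lies on C.
Step 2: partial derivatives
  f_x(x, y) = 2*x - y, f_y(x, y) = -x - 2*y - 1.
  f_x(P) = -1, f_y(P) = 7 (gradient nonzero, so P is smooth).
Step 3: tangent line at P: -1·(x − -2) + 7·(y − -3) = 0.
Expanding: -x + 7*y + 19 = 0.


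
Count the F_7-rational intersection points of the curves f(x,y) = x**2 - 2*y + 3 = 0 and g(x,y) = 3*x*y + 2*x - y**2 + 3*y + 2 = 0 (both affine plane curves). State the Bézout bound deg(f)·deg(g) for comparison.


Common zeros: ∅; count = 0; Bézout bound = 4.

deg(f) = 2, deg(g) = 2, so Bézout bound = 4.
Scan x ∈ F_7. For each x, list the y ∈ F_7 with f(x, y) ≡ 0 and those with g(x, y) ≡ 0 (mod 7); the common zeros in that column are the intersection.
  x = 0: f ≡ 0 at y ∈ {5}; g ≡ 0 at y ∈ ∅; common: ∅.
  x = 1: f ≡ 0 at y ∈ {2}; g ≡ 0 at y ∈ ∅; common: ∅.
  x = 2: f ≡ 0 at y ∈ {0}; g ≡ 0 at y ∈ {1}; common: ∅.
  x = 3: f ≡ 0 at y ∈ {6}; g ≡ 0 at y ∈ {2, 3}; common: ∅.
  x = 4: f ≡ 0 at y ∈ {6}; g ≡ 0 at y ∈ ∅; common: ∅.
  x = 5: f ≡ 0 at y ∈ {0}; g ≡ 0 at y ∈ {5, 6}; common: ∅.
  x = 6: f ≡ 0 at y ∈ {2}; g ≡ 0 at y ∈ {0}; common: ∅.
Collecting: common zeros = ∅, so the count is 0.
Comparison with the Bézout bound: 0 ≤ 4 = deg(f)·deg(g), as expected for curves with no common component (the affine F_7-count falls short of the bound because intersections may lie at infinity, over extension fields, or carry multiplicity).


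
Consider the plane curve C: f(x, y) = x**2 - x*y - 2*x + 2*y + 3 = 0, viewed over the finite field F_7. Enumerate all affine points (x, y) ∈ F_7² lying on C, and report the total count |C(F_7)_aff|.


Affine F_7-points: {(0, 2), (1, 5), (3, 6), (4, 2), (5, 6), (6, 5)}; count = 6.

For each of the 49 pairs (x, y) ∈ F_7², evaluate f(x, y) mod 7. Record the zeros.
  x = 0: [0↦3, 1↦5, 2↦0, 3↦2, 4↦4, 5↦6, 6↦1]  zeros at y ∈ {2}
  x = 1: [0↦2, 1↦3, 2↦4, 3↦5, 4↦6, 5↦0, 6↦1]  zeros at y ∈ {5}
  x = 2: [0↦3, 1↦3, 2↦3, 3↦3, 4↦3, 5↦3, 6↦3]  zeros at y ∈ ∅
  x = 3: [0↦6, 1↦5, 2↦4, 3↦3, 4↦2, 5↦1, 6↦0]  zeros at y ∈ {6}
  x = 4: [0↦4, 1↦2, 2↦0, 3↦5, 4↦3, 5↦1, 6↦6]  zeros at y ∈ {2}
  x = 5: [0↦4, 1↦1, 2↦5, 3↦2, 4↦6, 5↦3, 6↦0]  zeros at y ∈ {6}
  x = 6: [0↦6, 1↦2, 2↦5, 3↦1, 4↦4, 5↦0, 6↦3]  zeros at y ∈ {5}
Collecting zeros: affine points = {(0, 2), (1, 5), (3, 6), (4, 2), (5, 6), (6, 5)}.
Total count |C(F_7)_aff| = 6.


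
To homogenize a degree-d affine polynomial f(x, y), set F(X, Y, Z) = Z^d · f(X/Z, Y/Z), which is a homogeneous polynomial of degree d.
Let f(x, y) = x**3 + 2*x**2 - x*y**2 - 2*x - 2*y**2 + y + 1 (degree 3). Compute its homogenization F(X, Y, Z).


F(X, Y, Z) = X**3 + 2*X**2*Z - X*Y**2 - 2*X*Z**2 - 2*Y**2*Z + Y*Z**2 + Z**3

deg(f) = 3.
Substitute x = X/Z, y = Y/Z into f, then multiply by Z^3.
  monomial 1·x^3·y^0 ↦ 1·X^3·Y^0·Z^0.
  monomial 2·x^2·y^0 ↦ 2·X^2·Y^0·Z^1.
  monomial -1·x^1·y^2 ↦ -1·X^1·Y^2·Z^0.
  monomial -2·x^1·y^0 ↦ -2·X^1·Y^0·Z^2.
  monomial -2·x^0·y^2 ↦ -2·X^0·Y^2·Z^1.
  monomial 1·x^0·y^1 ↦ 1·X^0·Y^1·Z^2.
  monomial 1·x^0·y^0 ↦ 1·X^0·Y^0·Z^3.
Collecting: F(X, Y, Z) = X**3 + 2*X**2*Z - X*Y**2 - 2*X*Z**2 - 2*Y**2*Z + Y*Z**2 + Z**3.


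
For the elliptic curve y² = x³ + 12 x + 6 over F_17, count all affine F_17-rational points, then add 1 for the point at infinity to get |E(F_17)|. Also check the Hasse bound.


Affine points = {(1, 6), (1, 11), (2, 2), (2, 15), (3, 1), (3, 16), (4, 4), (4, 13), (5, 2), (5, 15), (7, 5), (7, 12), (8, 6), (8, 11), (10, 2), (10, 15), (12, 5), (12, 12), (13, 8), (13, 9), (15, 5), (15, 12)}; affine count = 22; |E(F_17)| = 23.

Discriminant check: Δ ∝ 4a³ + 27b² = 4·12³ + 27·6² = 4·1728 + 27·36 ≡ 13 (mod 17). Nonzero ⇒ E is nonsingular.
For each x ∈ F_17, compute rhs = x³ + 12·x + 6 mod 17, then count y ∈ F_17 with y² ≡ rhs.
  x = 0: rhs = 6, matching y values: none (0 points).
  x = 1: rhs = 2, matching y values: 6, 11 (2 points).
  x = 2: rhs = 4, matching y values: 2, 15 (2 points).
  x = 3: rhs = 1, matching y values: 1, 16 (2 points).
  x = 4: rhs = 16, matching y values: 4, 13 (2 points).
  x = 5: rhs = 4, matching y values: 2, 15 (2 points).
  x = 6: rhs = 5, matching y values: none (0 points).
  x = 7: rhs = 8, matching y values: 5, 12 (2 points).
  x = 8: rhs = 2, matching y values: 6, 11 (2 points).
  x = 9: rhs = 10, matching y values: none (0 points).
  x = 10: rhs = 4, matching y values: 2, 15 (2 points).
  x = 11: rhs = 7, matching y values: none (0 points).
  x = 12: rhs = 8, matching y values: 5, 12 (2 points).
  x = 13: rhs = 13, matching y values: 8, 9 (2 points).
  x = 14: rhs = 11, matching y values: none (0 points).
  x = 15: rhs = 8, matching y values: 5, 12 (2 points).
  x = 16: rhs = 10, matching y values: none (0 points).
Total affine count: 22.
Full point count |E(F_17)| = 22 + 1 = 23.
Hasse bound: |23 − (17+1)| = |5| = 5 ≤ 2√17 ≈ 8.2462 ✓.


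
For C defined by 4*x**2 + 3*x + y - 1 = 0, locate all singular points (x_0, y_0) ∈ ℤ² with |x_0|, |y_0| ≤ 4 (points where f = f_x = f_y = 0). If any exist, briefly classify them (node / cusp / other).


No singular points in the scanned grid; C is smooth there.

Compute partial derivatives:
  f_x = 8*x + 3.
  f_y = 1.
f_y = 1 is a nonzero constant, so f_y never vanishes: no point (x, y) can satisfy f = f_x = f_y = 0. In particular no (x, y) ∈ {−4, ..., 4}² is singular; the curve is smooth.


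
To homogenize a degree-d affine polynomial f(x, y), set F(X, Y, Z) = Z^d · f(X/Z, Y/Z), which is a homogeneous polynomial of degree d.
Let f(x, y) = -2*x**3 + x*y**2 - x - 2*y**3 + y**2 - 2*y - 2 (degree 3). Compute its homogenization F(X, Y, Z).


F(X, Y, Z) = -2*X**3 + X*Y**2 - X*Z**2 - 2*Y**3 + Y**2*Z - 2*Y*Z**2 - 2*Z**3

deg(f) = 3.
Substitute x = X/Z, y = Y/Z into f, then multiply by Z^3.
  monomial -2·x^3·y^0 ↦ -2·X^3·Y^0·Z^0.
  monomial 1·x^1·y^2 ↦ 1·X^1·Y^2·Z^0.
  monomial -1·x^1·y^0 ↦ -1·X^1·Y^0·Z^2.
  monomial -2·x^0·y^3 ↦ -2·X^0·Y^3·Z^0.
  monomial 1·x^0·y^2 ↦ 1·X^0·Y^2·Z^1.
  monomial -2·x^0·y^1 ↦ -2·X^0·Y^1·Z^2.
  monomial -2·x^0·y^0 ↦ -2·X^0·Y^0·Z^3.
Collecting: F(X, Y, Z) = -2*X**3 + X*Y**2 - X*Z**2 - 2*Y**3 + Y**2*Z - 2*Y*Z**2 - 2*Z**3.


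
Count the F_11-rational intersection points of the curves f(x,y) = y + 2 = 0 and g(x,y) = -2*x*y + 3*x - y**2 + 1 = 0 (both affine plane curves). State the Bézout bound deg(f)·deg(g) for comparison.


Common zeros: {(2, 9)}; count = 1; Bézout bound = 2.

deg(f) = 1, deg(g) = 2, so Bézout bound = 2.
Scan x ∈ F_11. For each x, list the y ∈ F_11 with f(x, y) ≡ 0 and those with g(x, y) ≡ 0 (mod 11); the common zeros in that column are the intersection.
  x = 0: f ≡ 0 at y ∈ {9}; g ≡ 0 at y ∈ {1, 10}; common: ∅.
  x = 1: f ≡ 0 at y ∈ {9}; g ≡ 0 at y ∈ {3, 6}; common: ∅.
  x = 2: f ≡ 0 at y ∈ {9}; g ≡ 0 at y ∈ {9}; common: {9}.
  x = 3: f ≡ 0 at y ∈ {9}; g ≡ 0 at y ∈ ∅; common: ∅.
  x = 4: f ≡ 0 at y ∈ {9}; g ≡ 0 at y ∈ ∅; common: ∅.
  x = 5: f ≡ 0 at y ∈ {9}; g ≡ 0 at y ∈ ∅; common: ∅.
  x = 6: f ≡ 0 at y ∈ {9}; g ≡ 0 at y ∈ {5}; common: ∅.
  x = 7: f ≡ 0 at y ∈ {9}; g ≡ 0 at y ∈ {0, 8}; common: ∅.
  x = 8: f ≡ 0 at y ∈ {9}; g ≡ 0 at y ∈ {2, 4}; common: ∅.
  x = 9: f ≡ 0 at y ∈ {9}; g ≡ 0 at y ∈ ∅; common: ∅.
  x = 10: f ≡ 0 at y ∈ {9}; g ≡ 0 at y ∈ ∅; common: ∅.
Collecting: common zeros = {(2, 9)}, so the count is 1.
Comparison with the Bézout bound: 1 ≤ 2 = deg(f)·deg(g), as expected for curves with no common component (the affine F_11-count falls short of the bound because intersections may lie at infinity, over extension fields, or carry multiplicity).


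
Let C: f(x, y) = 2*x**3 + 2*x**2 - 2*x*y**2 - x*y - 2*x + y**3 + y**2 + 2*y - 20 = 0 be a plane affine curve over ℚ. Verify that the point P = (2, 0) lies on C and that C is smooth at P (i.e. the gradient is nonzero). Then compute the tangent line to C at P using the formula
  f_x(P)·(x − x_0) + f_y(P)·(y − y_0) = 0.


Tangent line at P: 30*x - 60 = 0.

Step 1: f(2, 0) = 0, so P lies on C.
Step 2: partial derivatives
  f_x(x, y) = 6*x**2 + 4*x - 2*y**2 - y - 2, f_y(x, y) = -4*x*y - x + 3*y**2 + 2*y + 2.
  f_x(P) = 30, f_y(P) = 0 (gradient nonzero, so P is smooth).
Step 3: tangent line at P: 30·(x − 2) + 0·(y − 0) = 0.
Expanding: 30*x - 60 = 0.


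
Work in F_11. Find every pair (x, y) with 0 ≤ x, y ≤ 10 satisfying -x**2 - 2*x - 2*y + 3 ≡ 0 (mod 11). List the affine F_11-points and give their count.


Affine F_11-points: {(0, 7), (1, 0), (2, 3), (3, 5), (4, 6), (5, 6), (6, 5), (7, 3), (8, 0), (9, 7), (10, 2)}; count = 11.

For each of the 121 pairs (x, y) ∈ F_11², evaluate f(x, y) mod 11. Record the zeros.
  x = 0: [0↦3, 1↦1, 2↦10, 3↦8, 4↦6, 5↦4, 6↦2, 7↦0, 8↦9, 9↦7, 10↦5]  zeros at y ∈ {7}
  x = 1: [0↦0, 1↦9, 2↦7, 3↦5, 4↦3, 5↦1, 6↦10, 7↦8, 8↦6, 9↦4, 10↦2]  zeros at y ∈ {0}
  x = 2: [0↦6, 1↦4, 2↦2, 3↦0, 4↦9, 5↦7, 6↦5, 7↦3, 8↦1, 9↦10, 10↦8]  zeros at y ∈ {3}
  x = 3: [0↦10, 1↦8, 2↦6, 3↦4, 4↦2, 5↦0, 6↦9, 7↦7, 8↦5, 9↦3, 10↦1]  zeros at y ∈ {5}
  x = 4: [0↦1, 1↦10, 2↦8, 3↦6, 4↦4, 5↦2, 6↦0, 7↦9, 8↦7, 9↦5, 10↦3]  zeros at y ∈ {6}
  x = 5: [0↦1, 1↦10, 2↦8, 3↦6, 4↦4, 5↦2, 6↦0, 7↦9, 8↦7, 9↦5, 10↦3]  zeros at y ∈ {6}
  x = 6: [0↦10, 1↦8, 2↦6, 3↦4, 4↦2, 5↦0, 6↦9, 7↦7, 8↦5, 9↦3, 10↦1]  zeros at y ∈ {5}
  x = 7: [0↦6, 1↦4, 2↦2, 3↦0, 4↦9, 5↦7, 6↦5, 7↦3, 8↦1, 9↦10, 10↦8]  zeros at y ∈ {3}
  x = 8: [0↦0, 1↦9, 2↦7, 3↦5, 4↦3, 5↦1, 6↦10, 7↦8, 8↦6, 9↦4, 10↦2]  zeros at y ∈ {0}
  x = 9: [0↦3, 1↦1, 2↦10, 3↦8, 4↦6, 5↦4, 6↦2, 7↦0, 8↦9, 9↦7, 10↦5]  zeros at y ∈ {7}
  x = 10: [0↦4, 1↦2, 2↦0, 3↦9, 4↦7, 5↦5, 6↦3, 7↦1, 8↦10, 9↦8, 10↦6]  zeros at y ∈ {2}
Collecting zeros: affine points = {(0, 7), (1, 0), (2, 3), (3, 5), (4, 6), (5, 6), (6, 5), (7, 3), (8, 0), (9, 7), (10, 2)}.
Total count |C(F_11)_aff| = 11.


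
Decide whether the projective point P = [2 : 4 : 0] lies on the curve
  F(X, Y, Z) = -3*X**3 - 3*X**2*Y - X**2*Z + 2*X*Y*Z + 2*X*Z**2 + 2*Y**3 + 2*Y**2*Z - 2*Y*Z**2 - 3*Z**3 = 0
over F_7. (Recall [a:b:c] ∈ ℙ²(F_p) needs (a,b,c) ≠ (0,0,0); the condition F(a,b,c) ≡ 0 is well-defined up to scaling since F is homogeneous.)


F(2,4,0) ≡ 0 (mod 7); P is on the curve.

Evaluate F(2, 4, 0) term-by-term (mod 7).
  -3*X**3 ↦ -3·8·1·1 = -24
  -3*X**2*Y ↦ -3·4·4·1 = -48
  -X**2*Z ↦ -1·4·1·0 = 0
  2*X*Y*Z ↦ 2·2·4·0 = 0
  2*X*Z**2 ↦ 2·2·1·0 = 0
  2*Y**3 ↦ 2·1·64·1 = 128
  2*Y**2*Z ↦ 2·1·16·0 = 0
  -2*Y*Z**2 ↦ -2·1·4·0 = 0
  -3*Z**3 ↦ -3·1·1·0 = 0
Sum: F(2, 4, 0) = (-24) + (-48) + (0) + (0) + (0) + (128) + (0) + (0) + (0) = 56.
Reducing mod 7: 56 ≡ 0 (mod 7).
Since F(a, b, c) ≡ 0 (mod 7), P lies on the curve.


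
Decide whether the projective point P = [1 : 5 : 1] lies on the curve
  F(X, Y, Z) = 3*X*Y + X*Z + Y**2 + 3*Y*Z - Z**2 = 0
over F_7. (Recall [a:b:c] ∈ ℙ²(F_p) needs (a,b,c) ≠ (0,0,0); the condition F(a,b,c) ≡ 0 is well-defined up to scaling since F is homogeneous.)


F(1,5,1) ≡ 6 (mod 7); P is NOT on the curve.

Evaluate F(1, 5, 1) term-by-term (mod 7).
  3*X*Y ↦ 3·1·5·1 = 15
  X*Z ↦ 1·1·1·1 = 1
  Y**2 ↦ 1·1·25·1 = 25
  3*Y*Z ↦ 3·1·5·1 = 15
  -Z**2 ↦ -1·1·1·1 = -1
Sum: F(1, 5, 1) = (15) + (1) + (25) + (15) + (-1) = 55.
Reducing mod 7: 55 ≡ 6 (mod 7).
Since F(a, b, c) ≡ 6 ≠ 0 (mod 7), P does NOT lie on the curve.


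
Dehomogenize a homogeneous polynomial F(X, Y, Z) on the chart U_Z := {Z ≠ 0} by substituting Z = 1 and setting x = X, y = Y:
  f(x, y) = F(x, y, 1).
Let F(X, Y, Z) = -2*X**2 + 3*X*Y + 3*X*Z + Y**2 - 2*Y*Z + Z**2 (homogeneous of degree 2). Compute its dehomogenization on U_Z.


f(x, y) = -2*x**2 + 3*x*y + 3*x + y**2 - 2*y + 1

On U_Z we set Z = 1. Each monomial c·X^i·Y^j·Z^k in F becomes c·x^i·y^j·1^k = c·x^i·y^j.
Substituting Z = 1: F(X, Y, 1) = -2*x**2 + 3*x*y + 3*x + y**2 - 2*y + 1.
Note: deg(f) ≤ deg(F) = 2; strict inequality happens when F is divisible by Z (lost terms).


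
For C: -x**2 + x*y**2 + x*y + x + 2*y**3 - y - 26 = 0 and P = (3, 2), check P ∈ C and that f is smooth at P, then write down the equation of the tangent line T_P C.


Tangent line at P: x + 38*y - 79 = 0.

Step 1: f(3, 2) = 0, so P lies on C.
Step 2: partial derivatives
  f_x(x, y) = -2*x + y**2 + y + 1, f_y(x, y) = 2*x*y + x + 6*y**2 - 1.
  f_x(P) = 1, f_y(P) = 38 (gradient nonzero, so P is smooth).
Step 3: tangent line at P: 1·(x − 3) + 38·(y − 2) = 0.
Expanding: x + 38*y - 79 = 0.


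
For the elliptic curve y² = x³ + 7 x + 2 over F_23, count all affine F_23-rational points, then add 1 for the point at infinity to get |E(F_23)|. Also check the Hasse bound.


Affine points = {(0, 5), (0, 18), (2, 1), (2, 22), (3, 2), (3, 21), (4, 5), (4, 18), (5, 1), (5, 22), (7, 7), (7, 16), (8, 8), (8, 15), (9, 9), (9, 14), (13, 6), (13, 17), (15, 3), (15, 20), (16, 1), (16, 22), (18, 7), (18, 16), (19, 5), (19, 18), (20, 0), (21, 7), (21, 16)}; affine count = 29; |E(F_23)| = 30.

Discriminant check: Δ ∝ 4a³ + 27b² = 4·7³ + 27·2² = 4·343 + 27·4 ≡ 8 (mod 23). Nonzero ⇒ E is nonsingular.
For each x ∈ F_23, compute rhs = x³ + 7·x + 2 mod 23, then count y ∈ F_23 with y² ≡ rhs.
  x = 0: rhs = 2, matching y values: 5, 18 (2 points).
  x = 1: rhs = 10, matching y values: none (0 points).
  x = 2: rhs = 1, matching y values: 1, 22 (2 points).
  x = 3: rhs = 4, matching y values: 2, 21 (2 points).
  x = 4: rhs = 2, matching y values: 5, 18 (2 points).
  x = 5: rhs = 1, matching y values: 1, 22 (2 points).
  x = 6: rhs = 7, matching y values: none (0 points).
  x = 7: rhs = 3, matching y values: 7, 16 (2 points).
  x = 8: rhs = 18, matching y values: 8, 15 (2 points).
  x = 9: rhs = 12, matching y values: 9, 14 (2 points).
  x = 10: rhs = 14, matching y values: none (0 points).
  x = 11: rhs = 7, matching y values: none (0 points).
  x = 12: rhs = 20, matching y values: none (0 points).
  x = 13: rhs = 13, matching y values: 6, 17 (2 points).
  x = 14: rhs = 15, matching y values: none (0 points).
  x = 15: rhs = 9, matching y values: 3, 20 (2 points).
  x = 16: rhs = 1, matching y values: 1, 22 (2 points).
  x = 17: rhs = 20, matching y values: none (0 points).
  x = 18: rhs = 3, matching y values: 7, 16 (2 points).
  x = 19: rhs = 2, matching y values: 5, 18 (2 points).
  x = 20: rhs = 0, matching y values: 0 (1 points).
  x = 21: rhs = 3, matching y values: 7, 16 (2 points).
  x = 22: rhs = 17, matching y values: none (0 points).
Total affine count: 29.
Full point count |E(F_23)| = 29 + 1 = 30.
Hasse bound: |30 − (23+1)| = |6| = 6 ≤ 2√23 ≈ 9.5917 ✓.


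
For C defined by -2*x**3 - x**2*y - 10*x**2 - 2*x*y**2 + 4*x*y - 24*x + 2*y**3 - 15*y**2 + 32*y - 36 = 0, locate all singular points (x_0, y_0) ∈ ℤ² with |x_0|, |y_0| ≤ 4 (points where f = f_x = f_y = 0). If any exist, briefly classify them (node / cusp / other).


Singular points: {(-2, 2)}; classification: cusp.

Compute partial derivatives:
  f_x = -6*x**2 - 2*x*y - 20*x - 2*y**2 + 4*y - 24.
  f_y = -x**2 - 4*x*y + 4*x + 6*y**2 - 30*y + 32.
Scan x_0 ∈ {−4, ..., 4}. For each x_0, f_y(x_0, y) is a polynomial in y; find its integer roots y ∈ {−4, ..., 4}, then test f_x and f at those candidates.
  x = -4: f_y(-4, y) = 6*y**2 - 14*y; vanishes at y ∈ {0}. (-4, 0): f_x = -40 ≠ 0.
  x = -3: f_y(-3, y) = 6*y**2 - 18*y + 11; no integer root y with |y| ≤ 4.
  x = -2: f_y(-2, y) = 6*y**2 - 22*y + 20; vanishes at y ∈ {2}. (-2, 2): f_x = 0, f = 0 — SINGULAR.
  x = -1: f_y(-1, y) = 6*y**2 - 26*y + 27; no integer root y with |y| ≤ 4.
  x = 0: f_y(0, y) = 6*y**2 - 30*y + 32; no integer root y with |y| ≤ 4.
  x = 1: f_y(1, y) = 6*y**2 - 34*y + 35; no integer root y with |y| ≤ 4.
  x = 2: f_y(2, y) = 6*y**2 - 38*y + 36; no integer root y with |y| ≤ 4.
  x = 3: f_y(3, y) = 6*y**2 - 42*y + 35; no integer root y with |y| ≤ 4.
  x = 4: f_y(4, y) = 6*y**2 - 46*y + 32; no integer root y with |y| ≤ 4.
Only singular point on the grid: (-2, 2).
Classify: substitute x = -2 + u, y = 2 + v and expand: f = -2*u**3 - u**2*v - 2*u*v**2 + 2*v**3 + v**2.
No constant or linear terms (consistent with a singular point). Quadratic part: v**2. Cubic part: -2*u**3 - u**2*v - 2*u*v**2 + 2*v**3.
The quadratic part v**2 is a perfect square, so there is a single (double) tangent line v = 0, i.e. y = 2. Restricting the cubic part to that line (v = 0) leaves -2*u**3 ≠ 0, so f is not divisible by v and the branch is v² ≈ 2*u**3 to lowest order — this is a cusp.
Classification: cusp.


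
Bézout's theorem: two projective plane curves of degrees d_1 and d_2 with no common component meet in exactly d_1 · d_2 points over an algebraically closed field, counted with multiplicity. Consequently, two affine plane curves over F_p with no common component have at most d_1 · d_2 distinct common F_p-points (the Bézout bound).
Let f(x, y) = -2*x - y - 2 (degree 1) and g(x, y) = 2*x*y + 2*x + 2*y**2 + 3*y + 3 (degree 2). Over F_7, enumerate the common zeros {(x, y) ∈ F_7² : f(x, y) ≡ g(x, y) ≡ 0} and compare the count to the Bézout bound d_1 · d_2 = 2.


Common zeros: ∅; count = 0; Bézout bound = 2.

deg(f) = 1, deg(g) = 2, so Bézout bound = 2.
Scan x ∈ F_7. For each x, list the y ∈ F_7 with f(x, y) ≡ 0 and those with g(x, y) ≡ 0 (mod 7); the common zeros in that column are the intersection.
  x = 0: f ≡ 0 at y ∈ {5}; g ≡ 0 at y ∈ ∅; common: ∅.
  x = 1: f ≡ 0 at y ∈ {3}; g ≡ 0 at y ∈ ∅; common: ∅.
  x = 2: f ≡ 0 at y ∈ {1}; g ≡ 0 at y ∈ {0}; common: ∅.
  x = 3: f ≡ 0 at y ∈ {6}; g ≡ 0 at y ∈ {2, 4}; common: ∅.
  x = 4: f ≡ 0 at y ∈ {4}; g ≡ 0 at y ∈ ∅; common: ∅.
  x = 5: f ≡ 0 at y ∈ {2}; g ≡ 0 at y ∈ {1, 3}; common: ∅.
  x = 6: f ≡ 0 at y ∈ {0}; g ≡ 0 at y ∈ {5}; common: ∅.
Collecting: common zeros = ∅, so the count is 0.
Comparison with the Bézout bound: 0 ≤ 2 = deg(f)·deg(g), as expected for curves with no common component (the affine F_7-count falls short of the bound because intersections may lie at infinity, over extension fields, or carry multiplicity).


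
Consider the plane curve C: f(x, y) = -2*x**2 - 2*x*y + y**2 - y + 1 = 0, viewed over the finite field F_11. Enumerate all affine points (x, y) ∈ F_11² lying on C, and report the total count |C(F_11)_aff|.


Affine F_11-points: {(2, 1), (2, 4), (5, 4), (5, 7), (8, 1), (8, 5), (9, 3), (9, 5), (10, 3), (10, 7)}; count = 10.

For each of the 121 pairs (x, y) ∈ F_11², evaluate f(x, y) mod 11. Record the zeros.
  x = 0: [0↦1, 1↦1, 2↦3, 3↦7, 4↦2, 5↦10, 6↦9, 7↦10, 8↦2, 9↦7, 10↦3]  zeros at y ∈ ∅
  x = 1: [0↦10, 1↦8, 2↦8, 3↦10, 4↦3, 5↦9, 6↦6, 7↦5, 8↦6, 9↦9, 10↦3]  zeros at y ∈ ∅
  x = 2: [0↦4, 1↦0, 2↦9, 3↦9, 4↦0, 5↦4, 6↦10, 7↦7, 8↦6, 9↦7, 10↦10]  zeros at y ∈ {1, 4}
  x = 3: [0↦5, 1↦10, 2↦6, 3↦4, 4↦4, 5↦6, 6↦10, 7↦5, 8↦2, 9↦1, 10↦2]  zeros at y ∈ ∅
  x = 4: [0↦2, 1↦5, 2↦10, 3↦6, 4↦4, 5↦4, 6↦6, 7↦10, 8↦5, 9↦2, 10↦1]  zeros at y ∈ ∅
  x = 5: [0↦6, 1↦7, 2↦10, 3↦4, 4↦0, 5↦9, 6↦9, 7↦0, 8↦4, 9↦10, 10↦7]  zeros at y ∈ {4, 7}
  x = 6: [0↦6, 1↦5, 2↦6, 3↦9, 4↦3, 5↦10, 6↦8, 7↦8, 8↦10, 9↦3, 10↦9]  zeros at y ∈ ∅
  x = 7: [0↦2, 1↦10, 2↦9, 3↦10, 4↦2, 5↦7, 6↦3, 7↦1, 8↦1, 9↦3, 10↦7]  zeros at y ∈ ∅
  x = 8: [0↦5, 1↦0, 2↦8, 3↦7, 4↦8, 5↦0, 6↦5, 7↦1, 8↦10, 9↦10, 10↦1]  zeros at y ∈ {1, 5}
  x = 9: [0↦4, 1↦8, 2↦3, 3↦0, 4↦10, 5↦0, 6↦3, 7↦8, 8↦4, 9↦2, 10↦2]  zeros at y ∈ {3, 5}
  x = 10: [0↦10, 1↦1, 2↦5, 3↦0, 4↦8, 5↦7, 6↦8, 7↦0, 8↦5, 9↦1, 10↦10]  zeros at y ∈ {3, 7}
Collecting zeros: affine points = {(2, 1), (2, 4), (5, 4), (5, 7), (8, 1), (8, 5), (9, 3), (9, 5), (10, 3), (10, 7)}.
Total count |C(F_11)_aff| = 10.


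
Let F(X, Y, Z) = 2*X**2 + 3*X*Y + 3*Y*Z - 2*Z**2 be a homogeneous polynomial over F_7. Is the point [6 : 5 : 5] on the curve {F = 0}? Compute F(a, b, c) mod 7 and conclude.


F(6,5,5) ≡ 5 (mod 7); P is NOT on the curve.

Evaluate F(6, 5, 5) term-by-term (mod 7).
  2*X**2 ↦ 2·36·1·1 = 72
  3*X*Y ↦ 3·6·5·1 = 90
  3*Y*Z ↦ 3·1·5·5 = 75
  -2*Z**2 ↦ -2·1·1·25 = -50
Sum: F(6, 5, 5) = (72) + (90) + (75) + (-50) = 187.
Reducing mod 7: 187 ≡ 5 (mod 7).
Since F(a, b, c) ≡ 5 ≠ 0 (mod 7), P does NOT lie on the curve.


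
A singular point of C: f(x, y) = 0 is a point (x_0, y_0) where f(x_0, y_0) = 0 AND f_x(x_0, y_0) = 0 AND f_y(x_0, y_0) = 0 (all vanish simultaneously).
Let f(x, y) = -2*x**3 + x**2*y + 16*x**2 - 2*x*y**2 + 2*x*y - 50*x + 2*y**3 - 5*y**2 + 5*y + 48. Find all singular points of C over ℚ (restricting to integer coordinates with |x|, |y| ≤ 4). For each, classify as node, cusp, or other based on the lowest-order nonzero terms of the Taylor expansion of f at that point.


Singular points: {(3, 2)}; classification: cusp.

Compute partial derivatives:
  f_x = -6*x**2 + 2*x*y + 32*x - 2*y**2 + 2*y - 50.
  f_y = x**2 - 4*x*y + 2*x + 6*y**2 - 10*y + 5.
Scan x_0 ∈ {−4, ..., 4}. For each x_0, f_y(x_0, y) is a polynomial in y; find its integer roots y ∈ {−4, ..., 4}, then test f_x and f at those candidates.
  x = -4: f_y(-4, y) = 6*y**2 + 6*y + 13; no integer root y with |y| ≤ 4.
  x = -3: f_y(-3, y) = 6*y**2 + 2*y + 8; no integer root y with |y| ≤ 4.
  x = -2: f_y(-2, y) = 6*y**2 - 2*y + 5; no integer root y with |y| ≤ 4.
  x = -1: f_y(-1, y) = 6*y**2 - 6*y + 4; no integer root y with |y| ≤ 4.
  x = 0: f_y(0, y) = 6*y**2 - 10*y + 5; no integer root y with |y| ≤ 4.
  x = 1: f_y(1, y) = 6*y**2 - 14*y + 8; vanishes at y ∈ {1}. (1, 1): f_x = -22 ≠ 0.
  x = 2: f_y(2, y) = 6*y**2 - 18*y + 13; no integer root y with |y| ≤ 4.
  x = 3: f_y(3, y) = 6*y**2 - 22*y + 20; vanishes at y ∈ {2}. (3, 2): f_x = 0, f = 0 — SINGULAR.
  x = 4: f_y(4, y) = 6*y**2 - 26*y + 29; no integer root y with |y| ≤ 4.
Only singular point on the grid: (3, 2).
Classify: substitute x = 3 + u, y = 2 + v and expand: f = -2*u**3 + u**2*v - 2*u*v**2 + 2*v**3 + v**2.
No constant or linear terms (consistent with a singular point). Quadratic part: v**2. Cubic part: -2*u**3 + u**2*v - 2*u*v**2 + 2*v**3.
The quadratic part v**2 is a perfect square, so there is a single (double) tangent line v = 0, i.e. y = 2. Restricting the cubic part to that line (v = 0) leaves -2*u**3 ≠ 0, so f is not divisible by v and the branch is v² ≈ 2*u**3 to lowest order — this is a cusp.
Classification: cusp.


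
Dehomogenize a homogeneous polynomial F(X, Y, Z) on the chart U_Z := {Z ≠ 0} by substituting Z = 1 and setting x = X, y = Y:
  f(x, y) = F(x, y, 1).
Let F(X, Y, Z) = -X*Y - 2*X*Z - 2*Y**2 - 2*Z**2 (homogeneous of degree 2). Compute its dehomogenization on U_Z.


f(x, y) = -x*y - 2*x - 2*y**2 - 2

On U_Z we set Z = 1. Each monomial c·X^i·Y^j·Z^k in F becomes c·x^i·y^j·1^k = c·x^i·y^j.
Substituting Z = 1: F(X, Y, 1) = -x*y - 2*x - 2*y**2 - 2.
Note: deg(f) ≤ deg(F) = 2; strict inequality happens when F is divisible by Z (lost terms).


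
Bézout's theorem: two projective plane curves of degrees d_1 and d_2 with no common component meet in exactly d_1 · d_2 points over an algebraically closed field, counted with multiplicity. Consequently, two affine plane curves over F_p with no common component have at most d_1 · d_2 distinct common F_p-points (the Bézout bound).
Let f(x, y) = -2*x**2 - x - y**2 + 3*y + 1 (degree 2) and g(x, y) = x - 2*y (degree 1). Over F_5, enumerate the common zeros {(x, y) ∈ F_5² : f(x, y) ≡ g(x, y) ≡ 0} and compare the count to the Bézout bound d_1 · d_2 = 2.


Common zeros: ∅; count = 0; Bézout bound = 2.

deg(f) = 2, deg(g) = 1, so Bézout bound = 2.
Scan x ∈ F_5. For each x, list the y ∈ F_5 with f(x, y) ≡ 0 and those with g(x, y) ≡ 0 (mod 5); the common zeros in that column are the intersection.
  x = 0: f ≡ 0 at y ∈ ∅; g ≡ 0 at y ∈ {0}; common: ∅.
  x = 1: f ≡ 0 at y ∈ {1, 2}; g ≡ 0 at y ∈ {3}; common: ∅.
  x = 2: f ≡ 0 at y ∈ ∅; g ≡ 0 at y ∈ {1}; common: ∅.
  x = 3: f ≡ 0 at y ∈ {0, 3}; g ≡ 0 at y ∈ {4}; common: ∅.
  x = 4: f ≡ 0 at y ∈ {0, 3}; g ≡ 0 at y ∈ {2}; common: ∅.
Collecting: common zeros = ∅, so the count is 0.
Comparison with the Bézout bound: 0 ≤ 2 = deg(f)·deg(g), as expected for curves with no common component (the affine F_5-count falls short of the bound because intersections may lie at infinity, over extension fields, or carry multiplicity).


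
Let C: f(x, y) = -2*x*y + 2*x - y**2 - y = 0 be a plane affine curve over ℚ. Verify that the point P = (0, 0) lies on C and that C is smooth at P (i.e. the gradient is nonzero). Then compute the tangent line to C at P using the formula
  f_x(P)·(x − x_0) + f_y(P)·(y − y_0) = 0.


Tangent line at P: 2*x - y = 0.

Step 1: f(0, 0) = 0, so P lies on C.
Step 2: partial derivatives
  f_x(x, y) = 2 - 2*y, f_y(x, y) = -2*x - 2*y - 1.
  f_x(P) = 2, f_y(P) = -1 (gradient nonzero, so P is smooth).
Step 3: tangent line at P: 2·(x − 0) + -1·(y − 0) = 0.
Expanding: 2*x - y = 0.


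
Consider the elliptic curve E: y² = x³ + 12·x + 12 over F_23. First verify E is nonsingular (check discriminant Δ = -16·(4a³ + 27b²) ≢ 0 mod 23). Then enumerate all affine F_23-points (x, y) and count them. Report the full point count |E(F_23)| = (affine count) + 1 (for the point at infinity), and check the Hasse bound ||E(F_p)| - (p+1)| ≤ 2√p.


Affine points = {(0, 9), (0, 14), (1, 5), (1, 18), (3, 11), (3, 12), (4, 3), (4, 20), (5, 6), (5, 17), (6, 1), (6, 22), (7, 5), (7, 18), (11, 7), (11, 16), (14, 7), (14, 16), (15, 5), (15, 18), (17, 0), (20, 8), (20, 15), (21, 7), (21, 16)}; affine count = 25; |E(F_23)| = 26.

Discriminant check: Δ ∝ 4a³ + 27b² = 4·12³ + 27·12² = 4·1728 + 27·144 ≡ 13 (mod 23). Nonzero ⇒ E is nonsingular.
For each x ∈ F_23, compute rhs = x³ + 12·x + 12 mod 23, then count y ∈ F_23 with y² ≡ rhs.
  x = 0: rhs = 12, matching y values: 9, 14 (2 points).
  x = 1: rhs = 2, matching y values: 5, 18 (2 points).
  x = 2: rhs = 21, matching y values: none (0 points).
  x = 3: rhs = 6, matching y values: 11, 12 (2 points).
  x = 4: rhs = 9, matching y values: 3, 20 (2 points).
  x = 5: rhs = 13, matching y values: 6, 17 (2 points).
  x = 6: rhs = 1, matching y values: 1, 22 (2 points).
  x = 7: rhs = 2, matching y values: 5, 18 (2 points).
  x = 8: rhs = 22, matching y values: none (0 points).
  x = 9: rhs = 21, matching y values: none (0 points).
  x = 10: rhs = 5, matching y values: none (0 points).
  x = 11: rhs = 3, matching y values: 7, 16 (2 points).
  x = 12: rhs = 21, matching y values: none (0 points).
  x = 13: rhs = 19, matching y values: none (0 points).
  x = 14: rhs = 3, matching y values: 7, 16 (2 points).
  x = 15: rhs = 2, matching y values: 5, 18 (2 points).
  x = 16: rhs = 22, matching y values: none (0 points).
  x = 17: rhs = 0, matching y values: 0 (1 points).
  x = 18: rhs = 11, matching y values: none (0 points).
  x = 19: rhs = 15, matching y values: none (0 points).
  x = 20: rhs = 18, matching y values: 8, 15 (2 points).
  x = 21: rhs = 3, matching y values: 7, 16 (2 points).
  x = 22: rhs = 22, matching y values: none (0 points).
Total affine count: 25.
Full point count |E(F_23)| = 25 + 1 = 26.
Hasse bound: |26 − (23+1)| = |2| = 2 ≤ 2√23 ≈ 9.5917 ✓.


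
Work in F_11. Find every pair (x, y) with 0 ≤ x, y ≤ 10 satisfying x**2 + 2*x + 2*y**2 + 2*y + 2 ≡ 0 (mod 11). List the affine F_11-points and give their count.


Affine F_11-points: {(2, 2), (2, 8), (3, 5), (4, 4), (4, 6), (5, 4), (5, 6), (6, 5), (7, 2), (7, 8)}; count = 10.

For each of the 121 pairs (x, y) ∈ F_11², evaluate f(x, y) mod 11. Record the zeros.
  x = 0: [0↦2, 1↦6, 2↦3, 3↦4, 4↦9, 5↦7, 6↦9, 7↦4, 8↦3, 9↦6, 10↦2]  zeros at y ∈ ∅
  x = 1: [0↦5, 1↦9, 2↦6, 3↦7, 4↦1, 5↦10, 6↦1, 7↦7, 8↦6, 9↦9, 10↦5]  zeros at y ∈ ∅
  x = 2: [0↦10, 1↦3, 2↦0, 3↦1, 4↦6, 5↦4, 6↦6, 7↦1, 8↦0, 9↦3, 10↦10]  zeros at y ∈ {2, 8}
  x = 3: [0↦6, 1↦10, 2↦7, 3↦8, 4↦2, 5↦0, 6↦2, 7↦8, 8↦7, 9↦10, 10↦6]  zeros at y ∈ {5}
  x = 4: [0↦4, 1↦8, 2↦5, 3↦6, 4↦0, 5↦9, 6↦0, 7↦6, 8↦5, 9↦8, 10↦4]  zeros at y ∈ {4, 6}
  x = 5: [0↦4, 1↦8, 2↦5, 3↦6, 4↦0, 5↦9, 6↦0, 7↦6, 8↦5, 9↦8, 10↦4]  zeros at y ∈ {4, 6}
  x = 6: [0↦6, 1↦10, 2↦7, 3↦8, 4↦2, 5↦0, 6↦2, 7↦8, 8↦7, 9↦10, 10↦6]  zeros at y ∈ {5}
  x = 7: [0↦10, 1↦3, 2↦0, 3↦1, 4↦6, 5↦4, 6↦6, 7↦1, 8↦0, 9↦3, 10↦10]  zeros at y ∈ {2, 8}
  x = 8: [0↦5, 1↦9, 2↦6, 3↦7, 4↦1, 5↦10, 6↦1, 7↦7, 8↦6, 9↦9, 10↦5]  zeros at y ∈ ∅
  x = 9: [0↦2, 1↦6, 2↦3, 3↦4, 4↦9, 5↦7, 6↦9, 7↦4, 8↦3, 9↦6, 10↦2]  zeros at y ∈ ∅
  x = 10: [0↦1, 1↦5, 2↦2, 3↦3, 4↦8, 5↦6, 6↦8, 7↦3, 8↦2, 9↦5, 10↦1]  zeros at y ∈ ∅
Collecting zeros: affine points = {(2, 2), (2, 8), (3, 5), (4, 4), (4, 6), (5, 4), (5, 6), (6, 5), (7, 2), (7, 8)}.
Total count |C(F_11)_aff| = 10.


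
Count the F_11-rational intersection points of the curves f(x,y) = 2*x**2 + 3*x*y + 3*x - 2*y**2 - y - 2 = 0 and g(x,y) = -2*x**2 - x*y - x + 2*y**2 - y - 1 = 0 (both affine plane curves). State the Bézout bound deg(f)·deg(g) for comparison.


Common zeros: {(3, 2)}; count = 1; Bézout bound = 4.

deg(f) = 2, deg(g) = 2, so Bézout bound = 4.
Scan x ∈ F_11. For each x, list the y ∈ F_11 with f(x, y) ≡ 0 and those with g(x, y) ≡ 0 (mod 11); the common zeros in that column are the intersection.
  x = 0: f ≡ 0 at y ∈ ∅; g ≡ 0 at y ∈ {1, 5}; common: ∅.
  x = 1: f ≡ 0 at y ∈ ∅; g ≡ 0 at y ∈ {2, 10}; common: ∅.
  x = 2: f ≡ 0 at y ∈ {4}; g ≡ 0 at y ∈ {0, 7}; common: ∅.
  x = 3: f ≡ 0 at y ∈ {2}; g ≡ 0 at y ∈ {0, 2}; common: {2}.
  x = 4: f ≡ 0 at y ∈ ∅; g ≡ 0 at y ∈ ∅; common: ∅.
  x = 5: f ≡ 0 at y ∈ ∅; g ≡ 0 at y ∈ {7}; common: ∅.
  x = 6: f ≡ 0 at y ∈ {0, 3}; g ≡ 0 at y ∈ ∅; common: ∅.
  x = 7: f ≡ 0 at y ∈ {4, 6}; g ≡ 0 at y ∈ ∅; common: ∅.
  x = 8: f ≡ 0 at y ∈ ∅; g ≡ 0 at y ∈ {5}; common: ∅.
  x = 9: f ≡ 0 at y ∈ {0, 2}; g ≡ 0 at y ∈ ∅; common: ∅.
  x = 10: f ≡ 0 at y ∈ {3, 6}; g ≡ 0 at y ∈ {1, 10}; common: ∅.
Collecting: common zeros = {(3, 2)}, so the count is 1.
Comparison with the Bézout bound: 1 ≤ 4 = deg(f)·deg(g), as expected for curves with no common component (the affine F_11-count falls short of the bound because intersections may lie at infinity, over extension fields, or carry multiplicity).
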